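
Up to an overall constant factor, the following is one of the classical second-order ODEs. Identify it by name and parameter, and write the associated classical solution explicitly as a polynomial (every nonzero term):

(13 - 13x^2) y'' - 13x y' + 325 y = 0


All three coefficients share the factor 13; dividing through by 13 gives  (1 - x^2) y'' - x y' + 25 y = 0.
This matches the Chebyshev equation (1 - x^2) y'' - x y' + n^2 y = 0 (note the -x y' term, not -2x y') with n^2 = 25, so n = 5; the polynomial solution is T_5(x).
With y = sum_k a_k x^k, matching x^k gives (k+2)(k+1) a_{k+2} = (k^2 - n^2) a_k = (k - 5)(k + 5) a_k. The right side vanishes at k = 5, so the series with the parity of 5 terminates at degree 5.
Standard normalization: leading coefficient of T_n is 2^(n-1), so a_5 = 2^4 = 16. Work downward with a_k = (k+1)(k+2) a_{k+2} / ((k - 5)(k + 5)):
  a_3 = (4)(5)(16) / ((3 - 5)(3 + 5)) = 320/(-16) = -20
  a_1 = (2)(3)(-20) / ((1 - 5)(1 + 5)) = -120/(-24) = 5
Hence T_5(x) = 16 x^5 - 20 x^3 + 5 x.

T_5(x); series = 16 x^5 - 20 x^3 + 5 x


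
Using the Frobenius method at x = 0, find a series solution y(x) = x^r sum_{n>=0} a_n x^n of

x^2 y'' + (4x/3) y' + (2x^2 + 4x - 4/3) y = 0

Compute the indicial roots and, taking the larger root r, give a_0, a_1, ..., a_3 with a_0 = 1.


Write in Frobenius form y'' + (p(x)/x) y' + (q(x)/x^2) y = 0:
  p(x) = 4/3,  q(x) = 2x^2 + 4x - 4/3.
Indicial equation: r(r-1) + (4/3) r + (-4/3) = 0 -> roots r_1 = 1, r_2 = -4/3.
Take r = r_1 = 1. Let y(x) = x^r sum_{n>=0} a_n x^n with a_0 = 1.
Substitute y = x^r sum a_n x^n and match x^{r+n}. The recurrence is
  D(n) a_n + 4 a_{n-1} + 2 a_{n-2} = 0,  where D(n) = (r+n)(r+n-1) + (4/3)(r+n) + (-4/3).
  a_n = [-4 a_{n-1} - 2 a_{n-2}] / D(n).
Since the indicial polynomial factors as (r - r_1)(r - r_2), D(n) = (r_1 + n - r_1)(r_1 + n - r_2) = n(n + 7/3).
Evaluating step by step (a_0 = 1):
  n = 1: D(1) = 1(1 + 7/3) = 10/3; numerator = -4(1) = -4; a_1 = (-4)/(10/3) = -6/5
  n = 2: D(2) = 2(2 + 7/3) = 26/3; numerator = -4(-6/5) - 2(1) = 14/5; a_2 = (14/5)/(26/3) = 21/65
  n = 3: D(3) = 3(3 + 7/3) = 16; numerator = -4(21/65) - 2(-6/5) = 72/65; a_3 = (72/65)/(16) = 9/130

r = 1; a_0 = 1; a_1 = -6/5; a_2 = 21/65; a_3 = 9/130


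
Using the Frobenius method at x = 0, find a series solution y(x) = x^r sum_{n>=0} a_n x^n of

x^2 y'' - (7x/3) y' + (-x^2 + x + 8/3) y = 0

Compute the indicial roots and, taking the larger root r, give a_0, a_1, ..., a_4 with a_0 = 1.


Write in Frobenius form y'' + (p(x)/x) y' + (q(x)/x^2) y = 0:
  p(x) = -7/3,  q(x) = -x^2 + x + 8/3.
Indicial equation: r(r-1) + (-7/3) r + (8/3) = 0 -> roots r_1 = 2, r_2 = 4/3.
Take r = r_1 = 2. Let y(x) = x^r sum_{n>=0} a_n x^n with a_0 = 1.
Substitute y = x^r sum a_n x^n and match x^{r+n}. The recurrence is
  D(n) a_n + 1 a_{n-1} - 1 a_{n-2} = 0,  where D(n) = (r+n)(r+n-1) + (-7/3)(r+n) + (8/3).
  a_n = [-1 a_{n-1} + 1 a_{n-2}] / D(n).
Since the indicial polynomial factors as (r - r_1)(r - r_2), D(n) = (r_1 + n - r_1)(r_1 + n - r_2) = n(n + 2/3).
Evaluating step by step (a_0 = 1):
  n = 1: D(1) = 1(1 + 2/3) = 5/3; numerator = -1(1) = -1; a_1 = (-1)/(5/3) = -3/5
  n = 2: D(2) = 2(2 + 2/3) = 16/3; numerator = -1(-3/5) + 1(1) = 8/5; a_2 = (8/5)/(16/3) = 3/10
  n = 3: D(3) = 3(3 + 2/3) = 11; numerator = -1(3/10) + 1(-3/5) = -9/10; a_3 = (-9/10)/(11) = -9/110
  n = 4: D(4) = 4(4 + 2/3) = 56/3; numerator = -1(-9/110) + 1(3/10) = 21/55; a_4 = (21/55)/(56/3) = 9/440

r = 2; a_0 = 1; a_1 = -3/5; a_2 = 3/10; a_3 = -9/110; a_4 = 9/440


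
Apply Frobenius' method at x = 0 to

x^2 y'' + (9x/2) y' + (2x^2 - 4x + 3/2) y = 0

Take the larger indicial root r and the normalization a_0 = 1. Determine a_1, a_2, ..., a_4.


Write in Frobenius form y'' + (p(x)/x) y' + (q(x)/x^2) y = 0:
  p(x) = 9/2,  q(x) = 2x^2 - 4x + 3/2.
Indicial equation: r(r-1) + (9/2) r + (3/2) = 0 -> roots r_1 = -1/2, r_2 = -3.
Take r = r_1 = -1/2. Let y(x) = x^r sum_{n>=0} a_n x^n with a_0 = 1.
Substitute y = x^r sum a_n x^n and match x^{r+n}. The recurrence is
  D(n) a_n - 4 a_{n-1} + 2 a_{n-2} = 0,  where D(n) = (r+n)(r+n-1) + (9/2)(r+n) + (3/2).
  a_n = [4 a_{n-1} - 2 a_{n-2}] / D(n).
Since the indicial polynomial factors as (r - r_1)(r - r_2), D(n) = (r_1 + n - r_1)(r_1 + n - r_2) = n(n + 5/2).
Evaluating step by step (a_0 = 1):
  n = 1: D(1) = 1(1 + 5/2) = 7/2; numerator = 4(1) = 4; a_1 = (4)/(7/2) = 8/7
  n = 2: D(2) = 2(2 + 5/2) = 9; numerator = 4(8/7) - 2(1) = 18/7; a_2 = (18/7)/(9) = 2/7
  n = 3: D(3) = 3(3 + 5/2) = 33/2; numerator = 4(2/7) - 2(8/7) = -8/7; a_3 = (-8/7)/(33/2) = -16/231
  n = 4: D(4) = 4(4 + 5/2) = 26; numerator = 4(-16/231) - 2(2/7) = -28/33; a_4 = (-28/33)/(26) = -14/429

r = -1/2; a_0 = 1; a_1 = 8/7; a_2 = 2/7; a_3 = -16/231; a_4 = -14/429


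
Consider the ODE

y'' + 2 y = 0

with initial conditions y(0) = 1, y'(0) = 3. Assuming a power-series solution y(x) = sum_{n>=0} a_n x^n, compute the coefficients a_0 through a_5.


Ansatz: y(x) = sum_{n>=0} a_n x^n, so y'(x) = sum_{n>=1} n a_n x^(n-1) and y''(x) = sum_{n>=2} n(n-1) a_n x^(n-2).
Substitute into P(x) y'' + Q(x) y' + R(x) y = 0 with P(x) = 1, Q(x) = 0, R(x) = 2, and match powers of x.
Initial conditions: a_0 = 1, a_1 = 3.
Setting the coefficient of each power of x to zero and solving order by order (substituting the coefficients already found):
  x^0: 2 a_2 + 2 a_0 = 0  ->  2 a_2 = -2 a_0 = -2  ->  a_2 = -1
  x^1: 6 a_3 + 2 a_1 = 0  ->  6 a_3 = -2 a_1 = -6  ->  a_3 = -1
  x^2: 12 a_4 + 2 a_2 = 0  ->  12 a_4 = -2 a_2 = 2  ->  a_4 = 1/6
  x^3: 20 a_5 + 2 a_3 = 0  ->  20 a_5 = -2 a_3 = 2  ->  a_5 = 1/10
Truncated series: y(x) = 1 + 3 x - x^2 - x^3 + (1/6) x^4 + (1/10) x^5 + O(x^6).

a_0 = 1; a_1 = 3; a_2 = -1; a_3 = -1; a_4 = 1/6; a_5 = 1/10


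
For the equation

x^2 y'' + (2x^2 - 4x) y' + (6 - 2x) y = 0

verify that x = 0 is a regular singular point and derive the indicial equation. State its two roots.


Divide by x^2 to reach normal form y'' + P_1(x) y' + P_2(x) y = 0 with P_1(x) = 2 - 4/x and P_2(x) = -2/x + 6/x^2.
x = 0 is a singular point because the y'-coefficient 2 - 4/x has a pole at x = 0 and the y-coefficient -2/x + 6/x^2 has a pole at x = 0.
It is a regular singular point because x P_1(x) = p(x) = 2x - 4 and x^2 P_2(x) = q(x) = 6 - 2x are polynomials, hence analytic at x = 0.
p(0) = -4,  q(0) = 6.
Indicial equation: r(r-1) + p(0) r + q(0) = 0, i.e. r^2 + (p(0) - 1) r + q(0) = 0, i.e. r^2 - 5 r + 6 = 0.
Discriminant: (-5)^2 - 4(6) = 1, so r = (5 ± 1)/2.
Solving: r_1 = 3, r_2 = 2.

indicial: r^2 - 5 r + 6 = 0; roots r_1 = 3, r_2 = 2


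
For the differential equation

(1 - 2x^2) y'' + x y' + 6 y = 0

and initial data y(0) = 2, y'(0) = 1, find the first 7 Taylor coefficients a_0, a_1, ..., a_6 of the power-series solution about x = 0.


Ansatz: y(x) = sum_{n>=0} a_n x^n, so y'(x) = sum_{n>=1} n a_n x^(n-1) and y''(x) = sum_{n>=2} n(n-1) a_n x^(n-2).
Substitute into P(x) y'' + Q(x) y' + R(x) y = 0 with P(x) = 1 - 2x^2, Q(x) = x, R(x) = 6, and match powers of x.
Initial conditions: a_0 = 2, a_1 = 1.
Setting the coefficient of each power of x to zero and solving order by order (substituting the coefficients already found):
  x^0: 2 a_2 + 6 a_0 = 0  ->  2 a_2 = -6 a_0 = -12  ->  a_2 = -6
  x^1: 6 a_3 + 7 a_1 = 0  ->  6 a_3 = -7 a_1 = -7  ->  a_3 = -7/6
  x^2: 12 a_4 + 4 a_2 = 0  ->  12 a_4 = -4 a_2 = 24  ->  a_4 = 2
  x^3: 20 a_5 - 3 a_3 = 0  ->  20 a_5 = 3 a_3 = -7/2  ->  a_5 = -7/40
  x^4: 30 a_6 - 14 a_4 = 0  ->  30 a_6 = 14 a_4 = 28  ->  a_6 = 14/15
Truncated series: y(x) = 2 + x - 6 x^2 - (7/6) x^3 + 2 x^4 - (7/40) x^5 + (14/15) x^6 + O(x^7).

a_0 = 2; a_1 = 1; a_2 = -6; a_3 = -7/6; a_4 = 2; a_5 = -7/40; a_6 = 14/15


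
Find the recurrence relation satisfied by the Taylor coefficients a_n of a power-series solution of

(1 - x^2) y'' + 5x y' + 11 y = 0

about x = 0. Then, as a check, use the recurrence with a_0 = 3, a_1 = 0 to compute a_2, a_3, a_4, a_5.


Substitute y = sum_n a_n x^n.
(1 - 1 x^2) y'' contributes (n+2)(n+1) a_{n+2} - n(n-1) a_n at x^n.
5 x y'(x) contributes 5 n a_n at x^n.
11 y(x) contributes 11 a_n at x^n.
Matching x^n: (n+2)(n+1) a_{n+2} + (-n(n-1) + 5 n + 11) a_n = 0.
Thus a_{n+2} = (n(n-1) - 5 n - 11) / ((n+1)(n+2)) * a_n.

Check with a_0 = 3, a_1 = 0 (apply the recurrence for n = 0, 1, 2, 3): a_0 = 3, a_1 = 0, a_2 = -33/2, a_3 = 0, a_4 = 209/8, a_5 = 0.

a_(n+2) = (n(n-1) - 5 n - 11) / ((n+1)(n+2)) * a_n; check: a_0 = 3, a_1 = 0, a_2 = -33/2, a_3 = 0, a_4 = 209/8, a_5 = 0


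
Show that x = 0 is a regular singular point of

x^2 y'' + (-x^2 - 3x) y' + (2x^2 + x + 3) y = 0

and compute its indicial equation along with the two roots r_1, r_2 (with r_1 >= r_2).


Divide by x^2 to reach normal form y'' + P_1(x) y' + P_2(x) y = 0 with P_1(x) = -1 - 3/x and P_2(x) = 2 + 1/x + 3/x^2.
x = 0 is a singular point because the y'-coefficient -1 - 3/x has a pole at x = 0 and the y-coefficient 2 + 1/x + 3/x^2 has a pole at x = 0.
It is a regular singular point because x P_1(x) = p(x) = -x - 3 and x^2 P_2(x) = q(x) = 2x^2 + x + 3 are polynomials, hence analytic at x = 0.
p(0) = -3,  q(0) = 3.
Indicial equation: r(r-1) + p(0) r + q(0) = 0, i.e. r^2 + (p(0) - 1) r + q(0) = 0, i.e. r^2 - 4 r + 3 = 0.
Discriminant: (-4)^2 - 4(3) = 4, so r = (4 ± 2)/2.
Solving: r_1 = 3, r_2 = 1.

indicial: r^2 - 4 r + 3 = 0; roots r_1 = 3, r_2 = 1


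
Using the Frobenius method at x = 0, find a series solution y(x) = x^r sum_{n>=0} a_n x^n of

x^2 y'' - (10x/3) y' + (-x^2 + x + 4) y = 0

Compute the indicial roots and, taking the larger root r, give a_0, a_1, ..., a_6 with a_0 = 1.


Write in Frobenius form y'' + (p(x)/x) y' + (q(x)/x^2) y = 0:
  p(x) = -10/3,  q(x) = -x^2 + x + 4.
Indicial equation: r(r-1) + (-10/3) r + (4) = 0 -> roots r_1 = 3, r_2 = 4/3.
Take r = r_1 = 3. Let y(x) = x^r sum_{n>=0} a_n x^n with a_0 = 1.
Substitute y = x^r sum a_n x^n and match x^{r+n}. The recurrence is
  D(n) a_n + 1 a_{n-1} - 1 a_{n-2} = 0,  where D(n) = (r+n)(r+n-1) + (-10/3)(r+n) + (4).
  a_n = [-1 a_{n-1} + 1 a_{n-2}] / D(n).
Since the indicial polynomial factors as (r - r_1)(r - r_2), D(n) = (r_1 + n - r_1)(r_1 + n - r_2) = n(n + 5/3).
Evaluating step by step (a_0 = 1):
  n = 1: D(1) = 1(1 + 5/3) = 8/3; numerator = -1(1) = -1; a_1 = (-1)/(8/3) = -3/8
  n = 2: D(2) = 2(2 + 5/3) = 22/3; numerator = -1(-3/8) + 1(1) = 11/8; a_2 = (11/8)/(22/3) = 3/16
  n = 3: D(3) = 3(3 + 5/3) = 14; numerator = -1(3/16) + 1(-3/8) = -9/16; a_3 = (-9/16)/(14) = -9/224
  n = 4: D(4) = 4(4 + 5/3) = 68/3; numerator = -1(-9/224) + 1(3/16) = 51/224; a_4 = (51/224)/(68/3) = 9/896
  n = 5: D(5) = 5(5 + 5/3) = 100/3; numerator = -1(9/896) + 1(-9/224) = -45/896; a_5 = (-45/896)/(100/3) = -27/17920
  n = 6: D(6) = 6(6 + 5/3) = 46; numerator = -1(-27/17920) + 1(9/896) = 207/17920; a_6 = (207/17920)/(46) = 9/35840

r = 3; a_0 = 1; a_1 = -3/8; a_2 = 3/16; a_3 = -9/224; a_4 = 9/896; a_5 = -27/17920; a_6 = 9/35840


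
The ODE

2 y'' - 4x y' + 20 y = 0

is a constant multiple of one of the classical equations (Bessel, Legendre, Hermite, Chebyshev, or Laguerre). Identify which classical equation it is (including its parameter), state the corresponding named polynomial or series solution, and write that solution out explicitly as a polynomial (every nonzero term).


All three coefficients share the factor 2; dividing through by 2 gives  y'' - 2x y' + 10 y = 0.
This matches the Hermite equation y'' - 2x y' + 2n y = 0 with 2n = 10, so n = 5; the polynomial solution is H_5(x).
With y = sum_k a_k x^k, matching x^k gives (k+2)(k+1) a_{k+2} = 2(k - n) a_k = 2(k - 5) a_k. The right side vanishes at k = 5, so the series with the parity of 5 terminates at degree 5.
Standard normalization: leading coefficient of H_n is 2^n, so a_5 = 2^5 = 32. Work downward with a_k = (k+1)(k+2) a_{k+2} / (2(k - n)):
  a_3 = (4)(5)(32) / (2(3 - 5)) = 640/(-4) = -160
  a_1 = (2)(3)(-160) / (2(1 - 5)) = -960/(-8) = 120
Hence H_5(x) = 32 x^5 - 160 x^3 + 120 x.

H_5(x); series = 32 x^5 - 160 x^3 + 120 x


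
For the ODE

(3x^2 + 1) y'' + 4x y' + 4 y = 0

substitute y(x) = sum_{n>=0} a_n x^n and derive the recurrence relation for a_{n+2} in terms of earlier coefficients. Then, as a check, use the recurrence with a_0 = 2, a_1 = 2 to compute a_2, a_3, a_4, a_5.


Substitute y = sum_n a_n x^n.
(1 + 3 x^2) y'' contributes (n+2)(n+1) a_{n+2} + 3 n(n-1) a_n at x^n.
4 x y'(x) contributes 4 n a_n at x^n.
4 y(x) contributes 4 a_n at x^n.
Matching x^n: (n+2)(n+1) a_{n+2} + (3 n(n-1) + 4 n + 4) a_n = 0.
Thus a_{n+2} = (-3 n(n-1) - 4 n - 4) / ((n+1)(n+2)) * a_n.

Check with a_0 = 2, a_1 = 2 (apply the recurrence for n = 0, 1, 2, 3): a_0 = 2, a_1 = 2, a_2 = -4, a_3 = -8/3, a_4 = 6, a_5 = 68/15.

a_(n+2) = (-3 n(n-1) - 4 n - 4) / ((n+1)(n+2)) * a_n; check: a_0 = 2, a_1 = 2, a_2 = -4, a_3 = -8/3, a_4 = 6, a_5 = 68/15


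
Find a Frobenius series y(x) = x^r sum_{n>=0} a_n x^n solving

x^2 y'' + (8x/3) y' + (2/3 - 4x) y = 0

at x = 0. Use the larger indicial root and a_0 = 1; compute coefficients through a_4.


Write in Frobenius form y'' + (p(x)/x) y' + (q(x)/x^2) y = 0:
  p(x) = 8/3,  q(x) = 2/3 - 4x.
Indicial equation: r(r-1) + (8/3) r + (2/3) = 0 -> roots r_1 = -2/3, r_2 = -1.
Take r = r_1 = -2/3. Let y(x) = x^r sum_{n>=0} a_n x^n with a_0 = 1.
Substitute y = x^r sum a_n x^n and match x^{r+n}. The recurrence is
  D(n) a_n - 4 a_{n-1} = 0,  where D(n) = (r+n)(r+n-1) + (8/3)(r+n) + (2/3).
  a_n = 4 / D(n) * a_{n-1}.
Since the indicial polynomial factors as (r - r_1)(r - r_2), D(n) = (r_1 + n - r_1)(r_1 + n - r_2) = n(n + 1/3).
Evaluating step by step (a_0 = 1):
  n = 1: D(1) = 1(1 + 1/3) = 4/3; numerator = 4(1) = 4; a_1 = (4)/(4/3) = 3
  n = 2: D(2) = 2(2 + 1/3) = 14/3; numerator = 4(3) = 12; a_2 = (12)/(14/3) = 18/7
  n = 3: D(3) = 3(3 + 1/3) = 10; numerator = 4(18/7) = 72/7; a_3 = (72/7)/(10) = 36/35
  n = 4: D(4) = 4(4 + 1/3) = 52/3; numerator = 4(36/35) = 144/35; a_4 = (144/35)/(52/3) = 108/455

r = -2/3; a_0 = 1; a_1 = 3; a_2 = 18/7; a_3 = 36/35; a_4 = 108/455


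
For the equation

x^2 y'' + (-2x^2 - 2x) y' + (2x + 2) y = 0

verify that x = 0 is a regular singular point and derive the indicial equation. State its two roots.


Divide by x^2 to reach normal form y'' + P_1(x) y' + P_2(x) y = 0 with P_1(x) = -2 - 2/x and P_2(x) = 2/x + 2/x^2.
x = 0 is a singular point because the y'-coefficient -2 - 2/x has a pole at x = 0 and the y-coefficient 2/x + 2/x^2 has a pole at x = 0.
It is a regular singular point because x P_1(x) = p(x) = -2x - 2 and x^2 P_2(x) = q(x) = 2x + 2 are polynomials, hence analytic at x = 0.
p(0) = -2,  q(0) = 2.
Indicial equation: r(r-1) + p(0) r + q(0) = 0, i.e. r^2 + (p(0) - 1) r + q(0) = 0, i.e. r^2 - 3 r + 2 = 0.
Discriminant: (-3)^2 - 4(2) = 1, so r = (3 ± 1)/2.
Solving: r_1 = 2, r_2 = 1.

indicial: r^2 - 3 r + 2 = 0; roots r_1 = 2, r_2 = 1


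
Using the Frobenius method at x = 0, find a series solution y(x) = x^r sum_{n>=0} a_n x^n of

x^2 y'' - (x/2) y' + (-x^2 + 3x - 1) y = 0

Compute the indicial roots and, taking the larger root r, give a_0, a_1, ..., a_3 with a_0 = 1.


Write in Frobenius form y'' + (p(x)/x) y' + (q(x)/x^2) y = 0:
  p(x) = -1/2,  q(x) = -x^2 + 3x - 1.
Indicial equation: r(r-1) + (-1/2) r + (-1) = 0 -> roots r_1 = 2, r_2 = -1/2.
Take r = r_1 = 2. Let y(x) = x^r sum_{n>=0} a_n x^n with a_0 = 1.
Substitute y = x^r sum a_n x^n and match x^{r+n}. The recurrence is
  D(n) a_n + 3 a_{n-1} - 1 a_{n-2} = 0,  where D(n) = (r+n)(r+n-1) + (-1/2)(r+n) + (-1).
  a_n = [-3 a_{n-1} + 1 a_{n-2}] / D(n).
Since the indicial polynomial factors as (r - r_1)(r - r_2), D(n) = (r_1 + n - r_1)(r_1 + n - r_2) = n(n + 5/2).
Evaluating step by step (a_0 = 1):
  n = 1: D(1) = 1(1 + 5/2) = 7/2; numerator = -3(1) = -3; a_1 = (-3)/(7/2) = -6/7
  n = 2: D(2) = 2(2 + 5/2) = 9; numerator = -3(-6/7) + 1(1) = 25/7; a_2 = (25/7)/(9) = 25/63
  n = 3: D(3) = 3(3 + 5/2) = 33/2; numerator = -3(25/63) + 1(-6/7) = -43/21; a_3 = (-43/21)/(33/2) = -86/693

r = 2; a_0 = 1; a_1 = -6/7; a_2 = 25/63; a_3 = -86/693


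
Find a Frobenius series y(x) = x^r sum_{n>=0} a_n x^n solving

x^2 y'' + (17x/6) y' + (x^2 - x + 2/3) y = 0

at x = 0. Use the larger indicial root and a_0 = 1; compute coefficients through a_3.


Write in Frobenius form y'' + (p(x)/x) y' + (q(x)/x^2) y = 0:
  p(x) = 17/6,  q(x) = x^2 - x + 2/3.
Indicial equation: r(r-1) + (17/6) r + (2/3) = 0 -> roots r_1 = -1/2, r_2 = -4/3.
Take r = r_1 = -1/2. Let y(x) = x^r sum_{n>=0} a_n x^n with a_0 = 1.
Substitute y = x^r sum a_n x^n and match x^{r+n}. The recurrence is
  D(n) a_n - 1 a_{n-1} + 1 a_{n-2} = 0,  where D(n) = (r+n)(r+n-1) + (17/6)(r+n) + (2/3).
  a_n = [1 a_{n-1} - 1 a_{n-2}] / D(n).
Since the indicial polynomial factors as (r - r_1)(r - r_2), D(n) = (r_1 + n - r_1)(r_1 + n - r_2) = n(n + 5/6).
Evaluating step by step (a_0 = 1):
  n = 1: D(1) = 1(1 + 5/6) = 11/6; numerator = 1(1) = 1; a_1 = (1)/(11/6) = 6/11
  n = 2: D(2) = 2(2 + 5/6) = 17/3; numerator = 1(6/11) - 1(1) = -5/11; a_2 = (-5/11)/(17/3) = -15/187
  n = 3: D(3) = 3(3 + 5/6) = 23/2; numerator = 1(-15/187) - 1(6/11) = -117/187; a_3 = (-117/187)/(23/2) = -234/4301

r = -1/2; a_0 = 1; a_1 = 6/11; a_2 = -15/187; a_3 = -234/4301


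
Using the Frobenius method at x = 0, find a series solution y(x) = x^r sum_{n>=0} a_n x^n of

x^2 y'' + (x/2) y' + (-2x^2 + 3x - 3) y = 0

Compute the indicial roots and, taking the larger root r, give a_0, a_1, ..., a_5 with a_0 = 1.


Write in Frobenius form y'' + (p(x)/x) y' + (q(x)/x^2) y = 0:
  p(x) = 1/2,  q(x) = -2x^2 + 3x - 3.
Indicial equation: r(r-1) + (1/2) r + (-3) = 0 -> roots r_1 = 2, r_2 = -3/2.
Take r = r_1 = 2. Let y(x) = x^r sum_{n>=0} a_n x^n with a_0 = 1.
Substitute y = x^r sum a_n x^n and match x^{r+n}. The recurrence is
  D(n) a_n + 3 a_{n-1} - 2 a_{n-2} = 0,  where D(n) = (r+n)(r+n-1) + (1/2)(r+n) + (-3).
  a_n = [-3 a_{n-1} + 2 a_{n-2}] / D(n).
Since the indicial polynomial factors as (r - r_1)(r - r_2), D(n) = (r_1 + n - r_1)(r_1 + n - r_2) = n(n + 7/2).
Evaluating step by step (a_0 = 1):
  n = 1: D(1) = 1(1 + 7/2) = 9/2; numerator = -3(1) = -3; a_1 = (-3)/(9/2) = -2/3
  n = 2: D(2) = 2(2 + 7/2) = 11; numerator = -3(-2/3) + 2(1) = 4; a_2 = (4)/(11) = 4/11
  n = 3: D(3) = 3(3 + 7/2) = 39/2; numerator = -3(4/11) + 2(-2/3) = -80/33; a_3 = (-80/33)/(39/2) = -160/1287
  n = 4: D(4) = 4(4 + 7/2) = 30; numerator = -3(-160/1287) + 2(4/11) = 472/429; a_4 = (472/429)/(30) = 236/6435
  n = 5: D(5) = 5(5 + 7/2) = 85/2; numerator = -3(236/6435) + 2(-160/1287) = -2308/6435; a_5 = (-2308/6435)/(85/2) = -4616/546975

r = 2; a_0 = 1; a_1 = -2/3; a_2 = 4/11; a_3 = -160/1287; a_4 = 236/6435; a_5 = -4616/546975


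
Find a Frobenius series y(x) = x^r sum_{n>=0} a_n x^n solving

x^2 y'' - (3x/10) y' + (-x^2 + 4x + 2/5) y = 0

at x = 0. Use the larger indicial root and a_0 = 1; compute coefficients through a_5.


Write in Frobenius form y'' + (p(x)/x) y' + (q(x)/x^2) y = 0:
  p(x) = -3/10,  q(x) = -x^2 + 4x + 2/5.
Indicial equation: r(r-1) + (-3/10) r + (2/5) = 0 -> roots r_1 = 4/5, r_2 = 1/2.
Take r = r_1 = 4/5. Let y(x) = x^r sum_{n>=0} a_n x^n with a_0 = 1.
Substitute y = x^r sum a_n x^n and match x^{r+n}. The recurrence is
  D(n) a_n + 4 a_{n-1} - 1 a_{n-2} = 0,  where D(n) = (r+n)(r+n-1) + (-3/10)(r+n) + (2/5).
  a_n = [-4 a_{n-1} + 1 a_{n-2}] / D(n).
Since the indicial polynomial factors as (r - r_1)(r - r_2), D(n) = (r_1 + n - r_1)(r_1 + n - r_2) = n(n + 3/10).
Evaluating step by step (a_0 = 1):
  n = 1: D(1) = 1(1 + 3/10) = 13/10; numerator = -4(1) = -4; a_1 = (-4)/(13/10) = -40/13
  n = 2: D(2) = 2(2 + 3/10) = 23/5; numerator = -4(-40/13) + 1(1) = 173/13; a_2 = (173/13)/(23/5) = 865/299
  n = 3: D(3) = 3(3 + 3/10) = 99/10; numerator = -4(865/299) + 1(-40/13) = -4380/299; a_3 = (-4380/299)/(99/10) = -14600/9867
  n = 4: D(4) = 4(4 + 3/10) = 86/5; numerator = -4(-14600/9867) + 1(865/299) = 86945/9867; a_4 = (86945/9867)/(86/5) = 434725/848562
  n = 5: D(5) = 5(5 + 3/10) = 53/2; numerator = -4(434725/848562) + 1(-14600/9867) = -1497250/424281; a_5 = (-1497250/424281)/(53/2) = -56500/424281

r = 4/5; a_0 = 1; a_1 = -40/13; a_2 = 865/299; a_3 = -14600/9867; a_4 = 434725/848562; a_5 = -56500/424281


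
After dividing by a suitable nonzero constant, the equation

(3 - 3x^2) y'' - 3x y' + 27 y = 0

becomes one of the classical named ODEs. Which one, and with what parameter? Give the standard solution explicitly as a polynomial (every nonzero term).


All three coefficients share the factor 3; dividing through by 3 gives  (1 - x^2) y'' - x y' + 9 y = 0.
This matches the Chebyshev equation (1 - x^2) y'' - x y' + n^2 y = 0 (note the -x y' term, not -2x y') with n^2 = 9, so n = 3; the polynomial solution is T_3(x).
With y = sum_k a_k x^k, matching x^k gives (k+2)(k+1) a_{k+2} = (k^2 - n^2) a_k = (k - 3)(k + 3) a_k. The right side vanishes at k = 3, so the series with the parity of 3 terminates at degree 3.
Standard normalization: leading coefficient of T_n is 2^(n-1), so a_3 = 2^2 = 4. Work downward with a_k = (k+1)(k+2) a_{k+2} / ((k - 3)(k + 3)):
  a_1 = (2)(3)(4) / ((1 - 3)(1 + 3)) = 24/(-8) = -3
Hence T_3(x) = 4 x^3 - 3 x.

T_3(x); series = 4 x^3 - 3 x


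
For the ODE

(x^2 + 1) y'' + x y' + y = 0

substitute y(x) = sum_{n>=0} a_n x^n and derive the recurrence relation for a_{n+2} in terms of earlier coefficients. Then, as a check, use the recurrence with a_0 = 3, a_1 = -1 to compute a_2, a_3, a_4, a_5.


Substitute y = sum_n a_n x^n.
(1 + 1 x^2) y'' contributes (n+2)(n+1) a_{n+2} + n(n-1) a_n at x^n.
x y'(x) contributes n a_n at x^n.
y(x) contributes 1 a_n at x^n.
Matching x^n: (n+2)(n+1) a_{n+2} + (n(n-1) + n + 1) a_n = 0.
Thus a_{n+2} = (-n(n-1) - n - 1) / ((n+1)(n+2)) * a_n.

Check with a_0 = 3, a_1 = -1 (apply the recurrence for n = 0, 1, 2, 3): a_0 = 3, a_1 = -1, a_2 = -3/2, a_3 = 1/3, a_4 = 5/8, a_5 = -1/6.

a_(n+2) = (-n(n-1) - n - 1) / ((n+1)(n+2)) * a_n; check: a_0 = 3, a_1 = -1, a_2 = -3/2, a_3 = 1/3, a_4 = 5/8, a_5 = -1/6


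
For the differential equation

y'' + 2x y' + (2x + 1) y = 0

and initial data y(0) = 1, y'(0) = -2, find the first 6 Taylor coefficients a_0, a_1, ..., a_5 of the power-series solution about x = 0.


Ansatz: y(x) = sum_{n>=0} a_n x^n, so y'(x) = sum_{n>=1} n a_n x^(n-1) and y''(x) = sum_{n>=2} n(n-1) a_n x^(n-2).
Substitute into P(x) y'' + Q(x) y' + R(x) y = 0 with P(x) = 1, Q(x) = 2x, R(x) = 2x + 1, and match powers of x.
Initial conditions: a_0 = 1, a_1 = -2.
Setting the coefficient of each power of x to zero and solving order by order (substituting the coefficients already found):
  x^0: 2 a_2 + a_0 = 0  ->  2 a_2 = -a_0 = -1  ->  a_2 = -1/2
  x^1: 6 a_3 + 3 a_1 + 2 a_0 = 0  ->  6 a_3 = -3 a_1 - 2 a_0 = 4  ->  a_3 = 2/3
  x^2: 12 a_4 + 5 a_2 + 2 a_1 = 0  ->  12 a_4 = -5 a_2 - 2 a_1 = 13/2  ->  a_4 = 13/24
  x^3: 20 a_5 + 7 a_3 + 2 a_2 = 0  ->  20 a_5 = -7 a_3 - 2 a_2 = -11/3  ->  a_5 = -11/60
Truncated series: y(x) = 1 - 2 x - (1/2) x^2 + (2/3) x^3 + (13/24) x^4 - (11/60) x^5 + O(x^6).

a_0 = 1; a_1 = -2; a_2 = -1/2; a_3 = 2/3; a_4 = 13/24; a_5 = -11/60


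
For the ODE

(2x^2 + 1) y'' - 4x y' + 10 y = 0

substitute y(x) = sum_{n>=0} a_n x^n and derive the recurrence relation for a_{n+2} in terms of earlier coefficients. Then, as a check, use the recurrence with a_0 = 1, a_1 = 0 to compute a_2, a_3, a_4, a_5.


Substitute y = sum_n a_n x^n.
(1 + 2 x^2) y'' contributes (n+2)(n+1) a_{n+2} + 2 n(n-1) a_n at x^n.
-4 x y'(x) contributes -4 n a_n at x^n.
10 y(x) contributes 10 a_n at x^n.
Matching x^n: (n+2)(n+1) a_{n+2} + (2 n(n-1) - 4 n + 10) a_n = 0.
Thus a_{n+2} = (-2 n(n-1) + 4 n - 10) / ((n+1)(n+2)) * a_n.

Check with a_0 = 1, a_1 = 0 (apply the recurrence for n = 0, 1, 2, 3): a_0 = 1, a_1 = 0, a_2 = -5, a_3 = 0, a_4 = 5/2, a_5 = 0.

a_(n+2) = (-2 n(n-1) + 4 n - 10) / ((n+1)(n+2)) * a_n; check: a_0 = 1, a_1 = 0, a_2 = -5, a_3 = 0, a_4 = 5/2, a_5 = 0


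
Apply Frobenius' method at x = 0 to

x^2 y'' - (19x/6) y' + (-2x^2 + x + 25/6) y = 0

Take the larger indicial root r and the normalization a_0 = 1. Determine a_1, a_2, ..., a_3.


Write in Frobenius form y'' + (p(x)/x) y' + (q(x)/x^2) y = 0:
  p(x) = -19/6,  q(x) = -2x^2 + x + 25/6.
Indicial equation: r(r-1) + (-19/6) r + (25/6) = 0 -> roots r_1 = 5/2, r_2 = 5/3.
Take r = r_1 = 5/2. Let y(x) = x^r sum_{n>=0} a_n x^n with a_0 = 1.
Substitute y = x^r sum a_n x^n and match x^{r+n}. The recurrence is
  D(n) a_n + 1 a_{n-1} - 2 a_{n-2} = 0,  where D(n) = (r+n)(r+n-1) + (-19/6)(r+n) + (25/6).
  a_n = [-1 a_{n-1} + 2 a_{n-2}] / D(n).
Since the indicial polynomial factors as (r - r_1)(r - r_2), D(n) = (r_1 + n - r_1)(r_1 + n - r_2) = n(n + 5/6).
Evaluating step by step (a_0 = 1):
  n = 1: D(1) = 1(1 + 5/6) = 11/6; numerator = -1(1) = -1; a_1 = (-1)/(11/6) = -6/11
  n = 2: D(2) = 2(2 + 5/6) = 17/3; numerator = -1(-6/11) + 2(1) = 28/11; a_2 = (28/11)/(17/3) = 84/187
  n = 3: D(3) = 3(3 + 5/6) = 23/2; numerator = -1(84/187) + 2(-6/11) = -288/187; a_3 = (-288/187)/(23/2) = -576/4301

r = 5/2; a_0 = 1; a_1 = -6/11; a_2 = 84/187; a_3 = -576/4301


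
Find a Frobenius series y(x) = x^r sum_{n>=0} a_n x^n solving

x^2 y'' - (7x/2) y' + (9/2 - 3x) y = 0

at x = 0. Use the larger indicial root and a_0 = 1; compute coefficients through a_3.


Write in Frobenius form y'' + (p(x)/x) y' + (q(x)/x^2) y = 0:
  p(x) = -7/2,  q(x) = 9/2 - 3x.
Indicial equation: r(r-1) + (-7/2) r + (9/2) = 0 -> roots r_1 = 3, r_2 = 3/2.
Take r = r_1 = 3. Let y(x) = x^r sum_{n>=0} a_n x^n with a_0 = 1.
Substitute y = x^r sum a_n x^n and match x^{r+n}. The recurrence is
  D(n) a_n - 3 a_{n-1} = 0,  where D(n) = (r+n)(r+n-1) + (-7/2)(r+n) + (9/2).
  a_n = 3 / D(n) * a_{n-1}.
Since the indicial polynomial factors as (r - r_1)(r - r_2), D(n) = (r_1 + n - r_1)(r_1 + n - r_2) = n(n + 3/2).
Evaluating step by step (a_0 = 1):
  n = 1: D(1) = 1(1 + 3/2) = 5/2; numerator = 3(1) = 3; a_1 = (3)/(5/2) = 6/5
  n = 2: D(2) = 2(2 + 3/2) = 7; numerator = 3(6/5) = 18/5; a_2 = (18/5)/(7) = 18/35
  n = 3: D(3) = 3(3 + 3/2) = 27/2; numerator = 3(18/35) = 54/35; a_3 = (54/35)/(27/2) = 4/35

r = 3; a_0 = 1; a_1 = 6/5; a_2 = 18/35; a_3 = 4/35


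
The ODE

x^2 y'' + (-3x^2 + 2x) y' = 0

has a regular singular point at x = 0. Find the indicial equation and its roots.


Divide by x^2 to reach normal form y'' + P_1(x) y' + P_2(x) y = 0 with P_1(x) = -3 + 2/x and P_2(x) = 0.
x = 0 is a singular point because the y'-coefficient -3 + 2/x has a pole at x = 0.
It is a regular singular point because x P_1(x) = p(x) = 2 - 3x and x^2 P_2(x) = q(x) = 0 are polynomials, hence analytic at x = 0.
p(0) = 2,  q(0) = 0.
Indicial equation: r(r-1) + p(0) r + q(0) = 0, i.e. r^2 + (p(0) - 1) r + q(0) = 0, i.e. r^2 + 1 r = 0.
Discriminant: (1)^2 - 4(0) = 1, so r = (-1 ± 1)/2.
Solving: r_1 = 0, r_2 = -1.

indicial: r^2 + 1 r = 0; roots r_1 = 0, r_2 = -1


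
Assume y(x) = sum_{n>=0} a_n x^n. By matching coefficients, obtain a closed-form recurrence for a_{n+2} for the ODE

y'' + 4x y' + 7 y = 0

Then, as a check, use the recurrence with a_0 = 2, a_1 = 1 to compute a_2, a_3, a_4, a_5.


Substitute y = sum_n a_n x^n.
y''(x) has coefficient (n+2)(n+1) a_{n+2} at x^n;
4 x y'(x) has coefficient 4 n a_n at x^n (shift);
7 y(x) has coefficient 7 a_n at x^n.
Matching x^n: (n+2)(n+1) a_{n+2} + (4n + 7) a_n = 0.
Thus a_{n+2} = (-4n - 7) / ((n+1)(n+2)) * a_n.

Check with a_0 = 2, a_1 = 1 (apply the recurrence for n = 0, 1, 2, 3): a_0 = 2, a_1 = 1, a_2 = -7, a_3 = -11/6, a_4 = 35/4, a_5 = 209/120.

a_(n+2) = (-4n - 7) / ((n+1)(n+2)) * a_n; check: a_0 = 2, a_1 = 1, a_2 = -7, a_3 = -11/6, a_4 = 35/4, a_5 = 209/120


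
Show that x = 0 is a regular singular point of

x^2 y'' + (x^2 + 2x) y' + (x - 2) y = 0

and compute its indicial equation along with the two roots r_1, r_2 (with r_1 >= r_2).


Divide by x^2 to reach normal form y'' + P_1(x) y' + P_2(x) y = 0 with P_1(x) = 1 + 2/x and P_2(x) = 1/x - 2/x^2.
x = 0 is a singular point because the y'-coefficient 1 + 2/x has a pole at x = 0 and the y-coefficient 1/x - 2/x^2 has a pole at x = 0.
It is a regular singular point because x P_1(x) = p(x) = x + 2 and x^2 P_2(x) = q(x) = x - 2 are polynomials, hence analytic at x = 0.
p(0) = 2,  q(0) = -2.
Indicial equation: r(r-1) + p(0) r + q(0) = 0, i.e. r^2 + (p(0) - 1) r + q(0) = 0, i.e. r^2 + 1 r - 2 = 0.
Discriminant: (1)^2 - 4(-2) = 9, so r = (-1 ± 3)/2.
Solving: r_1 = 1, r_2 = -2.

indicial: r^2 + 1 r - 2 = 0; roots r_1 = 1, r_2 = -2


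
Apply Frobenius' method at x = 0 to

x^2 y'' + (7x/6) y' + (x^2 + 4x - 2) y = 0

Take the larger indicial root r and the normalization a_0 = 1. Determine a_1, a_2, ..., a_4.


Write in Frobenius form y'' + (p(x)/x) y' + (q(x)/x^2) y = 0:
  p(x) = 7/6,  q(x) = x^2 + 4x - 2.
Indicial equation: r(r-1) + (7/6) r + (-2) = 0 -> roots r_1 = 4/3, r_2 = -3/2.
Take r = r_1 = 4/3. Let y(x) = x^r sum_{n>=0} a_n x^n with a_0 = 1.
Substitute y = x^r sum a_n x^n and match x^{r+n}. The recurrence is
  D(n) a_n + 4 a_{n-1} + 1 a_{n-2} = 0,  where D(n) = (r+n)(r+n-1) + (7/6)(r+n) + (-2).
  a_n = [-4 a_{n-1} - 1 a_{n-2}] / D(n).
Since the indicial polynomial factors as (r - r_1)(r - r_2), D(n) = (r_1 + n - r_1)(r_1 + n - r_2) = n(n + 17/6).
Evaluating step by step (a_0 = 1):
  n = 1: D(1) = 1(1 + 17/6) = 23/6; numerator = -4(1) = -4; a_1 = (-4)/(23/6) = -24/23
  n = 2: D(2) = 2(2 + 17/6) = 29/3; numerator = -4(-24/23) - 1(1) = 73/23; a_2 = (73/23)/(29/3) = 219/667
  n = 3: D(3) = 3(3 + 17/6) = 35/2; numerator = -4(219/667) - 1(-24/23) = -180/667; a_3 = (-180/667)/(35/2) = -72/4669
  n = 4: D(4) = 4(4 + 17/6) = 82/3; numerator = -4(-72/4669) - 1(219/667) = -1245/4669; a_4 = (-1245/4669)/(82/3) = -3735/382858

r = 4/3; a_0 = 1; a_1 = -24/23; a_2 = 219/667; a_3 = -72/4669; a_4 = -3735/382858


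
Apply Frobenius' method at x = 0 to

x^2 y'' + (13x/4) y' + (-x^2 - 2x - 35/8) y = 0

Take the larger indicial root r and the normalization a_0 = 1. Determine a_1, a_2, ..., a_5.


Write in Frobenius form y'' + (p(x)/x) y' + (q(x)/x^2) y = 0:
  p(x) = 13/4,  q(x) = -x^2 - 2x - 35/8.
Indicial equation: r(r-1) + (13/4) r + (-35/8) = 0 -> roots r_1 = 5/4, r_2 = -7/2.
Take r = r_1 = 5/4. Let y(x) = x^r sum_{n>=0} a_n x^n with a_0 = 1.
Substitute y = x^r sum a_n x^n and match x^{r+n}. The recurrence is
  D(n) a_n - 2 a_{n-1} - 1 a_{n-2} = 0,  where D(n) = (r+n)(r+n-1) + (13/4)(r+n) + (-35/8).
  a_n = [2 a_{n-1} + 1 a_{n-2}] / D(n).
Since the indicial polynomial factors as (r - r_1)(r - r_2), D(n) = (r_1 + n - r_1)(r_1 + n - r_2) = n(n + 19/4).
Evaluating step by step (a_0 = 1):
  n = 1: D(1) = 1(1 + 19/4) = 23/4; numerator = 2(1) = 2; a_1 = (2)/(23/4) = 8/23
  n = 2: D(2) = 2(2 + 19/4) = 27/2; numerator = 2(8/23) + 1(1) = 39/23; a_2 = (39/23)/(27/2) = 26/207
  n = 3: D(3) = 3(3 + 19/4) = 93/4; numerator = 2(26/207) + 1(8/23) = 124/207; a_3 = (124/207)/(93/4) = 16/621
  n = 4: D(4) = 4(4 + 19/4) = 35; numerator = 2(16/621) + 1(26/207) = 110/621; a_4 = (110/621)/(35) = 22/4347
  n = 5: D(5) = 5(5 + 19/4) = 195/4; numerator = 2(22/4347) + 1(16/621) = 52/1449; a_5 = (52/1449)/(195/4) = 16/21735

r = 5/4; a_0 = 1; a_1 = 8/23; a_2 = 26/207; a_3 = 16/621; a_4 = 22/4347; a_5 = 16/21735


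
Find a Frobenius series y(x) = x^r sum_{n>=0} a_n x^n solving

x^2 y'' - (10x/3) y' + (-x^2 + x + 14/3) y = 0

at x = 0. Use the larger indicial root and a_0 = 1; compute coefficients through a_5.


Write in Frobenius form y'' + (p(x)/x) y' + (q(x)/x^2) y = 0:
  p(x) = -10/3,  q(x) = -x^2 + x + 14/3.
Indicial equation: r(r-1) + (-10/3) r + (14/3) = 0 -> roots r_1 = 7/3, r_2 = 2.
Take r = r_1 = 7/3. Let y(x) = x^r sum_{n>=0} a_n x^n with a_0 = 1.
Substitute y = x^r sum a_n x^n and match x^{r+n}. The recurrence is
  D(n) a_n + 1 a_{n-1} - 1 a_{n-2} = 0,  where D(n) = (r+n)(r+n-1) + (-10/3)(r+n) + (14/3).
  a_n = [-1 a_{n-1} + 1 a_{n-2}] / D(n).
Since the indicial polynomial factors as (r - r_1)(r - r_2), D(n) = (r_1 + n - r_1)(r_1 + n - r_2) = n(n + 1/3).
Evaluating step by step (a_0 = 1):
  n = 1: D(1) = 1(1 + 1/3) = 4/3; numerator = -1(1) = -1; a_1 = (-1)/(4/3) = -3/4
  n = 2: D(2) = 2(2 + 1/3) = 14/3; numerator = -1(-3/4) + 1(1) = 7/4; a_2 = (7/4)/(14/3) = 3/8
  n = 3: D(3) = 3(3 + 1/3) = 10; numerator = -1(3/8) + 1(-3/4) = -9/8; a_3 = (-9/8)/(10) = -9/80
  n = 4: D(4) = 4(4 + 1/3) = 52/3; numerator = -1(-9/80) + 1(3/8) = 39/80; a_4 = (39/80)/(52/3) = 9/320
  n = 5: D(5) = 5(5 + 1/3) = 80/3; numerator = -1(9/320) + 1(-9/80) = -9/64; a_5 = (-9/64)/(80/3) = -27/5120

r = 7/3; a_0 = 1; a_1 = -3/4; a_2 = 3/8; a_3 = -9/80; a_4 = 9/320; a_5 = -27/5120


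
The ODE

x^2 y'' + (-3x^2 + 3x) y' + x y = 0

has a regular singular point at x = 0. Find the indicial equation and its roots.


Divide by x^2 to reach normal form y'' + P_1(x) y' + P_2(x) y = 0 with P_1(x) = -3 + 3/x and P_2(x) = 1/x.
x = 0 is a singular point because the y'-coefficient -3 + 3/x has a pole at x = 0 and the y-coefficient 1/x has a pole at x = 0.
It is a regular singular point because x P_1(x) = p(x) = 3 - 3x and x^2 P_2(x) = q(x) = x are polynomials, hence analytic at x = 0.
p(0) = 3,  q(0) = 0.
Indicial equation: r(r-1) + p(0) r + q(0) = 0, i.e. r^2 + (p(0) - 1) r + q(0) = 0, i.e. r^2 + 2 r = 0.
Discriminant: (2)^2 - 4(0) = 4, so r = (-2 ± 2)/2.
Solving: r_1 = 0, r_2 = -2.

indicial: r^2 + 2 r = 0; roots r_1 = 0, r_2 = -2


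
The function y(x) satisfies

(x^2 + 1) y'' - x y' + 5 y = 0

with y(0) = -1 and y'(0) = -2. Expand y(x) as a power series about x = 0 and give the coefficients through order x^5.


Ansatz: y(x) = sum_{n>=0} a_n x^n, so y'(x) = sum_{n>=1} n a_n x^(n-1) and y''(x) = sum_{n>=2} n(n-1) a_n x^(n-2).
Substitute into P(x) y'' + Q(x) y' + R(x) y = 0 with P(x) = x^2 + 1, Q(x) = -x, R(x) = 5, and match powers of x.
Initial conditions: a_0 = -1, a_1 = -2.
Setting the coefficient of each power of x to zero and solving order by order (substituting the coefficients already found):
  x^0: 2 a_2 + 5 a_0 = 0  ->  2 a_2 = -5 a_0 = 5  ->  a_2 = 5/2
  x^1: 6 a_3 + 4 a_1 = 0  ->  6 a_3 = -4 a_1 = 8  ->  a_3 = 4/3
  x^2: 12 a_4 + 5 a_2 = 0  ->  12 a_4 = -5 a_2 = -25/2  ->  a_4 = -25/24
  x^3: 20 a_5 + 8 a_3 = 0  ->  20 a_5 = -8 a_3 = -32/3  ->  a_5 = -8/15
Truncated series: y(x) = -1 - 2 x + (5/2) x^2 + (4/3) x^3 - (25/24) x^4 - (8/15) x^5 + O(x^6).

a_0 = -1; a_1 = -2; a_2 = 5/2; a_3 = 4/3; a_4 = -25/24; a_5 = -8/15


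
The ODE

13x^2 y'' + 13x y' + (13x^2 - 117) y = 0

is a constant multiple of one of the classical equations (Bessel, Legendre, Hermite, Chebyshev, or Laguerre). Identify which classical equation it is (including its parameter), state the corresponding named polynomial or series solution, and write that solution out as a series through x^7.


All three coefficients share the factor 13; dividing through by 13 gives  x^2 y'' + x y' + (x^2 - 9) y = 0.
This matches the Bessel equation x^2 y'' + x y' + (x^2 - nu^2) y = 0 with nu^2 = 9, so nu = 3; the solution bounded at x = 0 is J_3(x).
Frobenius at x = 0: indicial roots ±nu; for r = nu the recurrence k(k + 2nu) c_k = -c_{k-2} gives the standard series J_nu(x) = sum_{k>=0} (-1)^k / (k! (k+nu)!) (x/2)^(2k+nu). Evaluate the first 3 terms:
  k = 0: (-1)^0 / (0! * 3! * 2^3) x^3 = 1/(1*6*8) x^3 = (1/48) x^3
  k = 1: (-1)^1 / (1! * 4! * 2^5) x^5 = -1/(1*24*32) x^5 = (-1/768) x^5
  k = 2: (-1)^2 / (2! * 5! * 2^7) x^7 = 1/(2*120*128) x^7 = (1/30720) x^7
Hence J_3(x) = x^7/30720 - x^5/768 + x^3/48 + ....

J_3(x); series = x^7/30720 - x^5/768 + x^3/48


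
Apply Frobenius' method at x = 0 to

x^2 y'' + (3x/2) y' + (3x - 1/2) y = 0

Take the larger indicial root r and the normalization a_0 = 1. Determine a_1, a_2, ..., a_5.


Write in Frobenius form y'' + (p(x)/x) y' + (q(x)/x^2) y = 0:
  p(x) = 3/2,  q(x) = 3x - 1/2.
Indicial equation: r(r-1) + (3/2) r + (-1/2) = 0 -> roots r_1 = 1/2, r_2 = -1.
Take r = r_1 = 1/2. Let y(x) = x^r sum_{n>=0} a_n x^n with a_0 = 1.
Substitute y = x^r sum a_n x^n and match x^{r+n}. The recurrence is
  D(n) a_n + 3 a_{n-1} = 0,  where D(n) = (r+n)(r+n-1) + (3/2)(r+n) + (-1/2).
  a_n = -3 / D(n) * a_{n-1}.
Since the indicial polynomial factors as (r - r_1)(r - r_2), D(n) = (r_1 + n - r_1)(r_1 + n - r_2) = n(n + 3/2).
Evaluating step by step (a_0 = 1):
  n = 1: D(1) = 1(1 + 3/2) = 5/2; numerator = -3(1) = -3; a_1 = (-3)/(5/2) = -6/5
  n = 2: D(2) = 2(2 + 3/2) = 7; numerator = -3(-6/5) = 18/5; a_2 = (18/5)/(7) = 18/35
  n = 3: D(3) = 3(3 + 3/2) = 27/2; numerator = -3(18/35) = -54/35; a_3 = (-54/35)/(27/2) = -4/35
  n = 4: D(4) = 4(4 + 3/2) = 22; numerator = -3(-4/35) = 12/35; a_4 = (12/35)/(22) = 6/385
  n = 5: D(5) = 5(5 + 3/2) = 65/2; numerator = -3(6/385) = -18/385; a_5 = (-18/385)/(65/2) = -36/25025

r = 1/2; a_0 = 1; a_1 = -6/5; a_2 = 18/35; a_3 = -4/35; a_4 = 6/385; a_5 = -36/25025


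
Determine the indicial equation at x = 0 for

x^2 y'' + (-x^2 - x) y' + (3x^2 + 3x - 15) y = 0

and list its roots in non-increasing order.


Divide by x^2 to reach normal form y'' + P_1(x) y' + P_2(x) y = 0 with P_1(x) = -1 - 1/x and P_2(x) = 3 + 3/x - 15/x^2.
x = 0 is a singular point because the y'-coefficient -1 - 1/x has a pole at x = 0 and the y-coefficient 3 + 3/x - 15/x^2 has a pole at x = 0.
It is a regular singular point because x P_1(x) = p(x) = -x - 1 and x^2 P_2(x) = q(x) = 3x^2 + 3x - 15 are polynomials, hence analytic at x = 0.
p(0) = -1,  q(0) = -15.
Indicial equation: r(r-1) + p(0) r + q(0) = 0, i.e. r^2 + (p(0) - 1) r + q(0) = 0, i.e. r^2 - 2 r - 15 = 0.
Discriminant: (-2)^2 - 4(-15) = 64, so r = (2 ± 8)/2.
Solving: r_1 = 5, r_2 = -3.

indicial: r^2 - 2 r - 15 = 0; roots r_1 = 5, r_2 = -3


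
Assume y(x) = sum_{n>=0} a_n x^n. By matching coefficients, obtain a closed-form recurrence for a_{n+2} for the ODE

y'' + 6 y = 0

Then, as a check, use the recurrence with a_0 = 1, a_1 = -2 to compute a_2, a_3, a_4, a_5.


Substitute y = sum_n a_n x^n into y'' + (const) y = 0.
y''(x) = sum_{n>=0} (n+2)(n+1) a_{n+2} x^n.
The ODE becomes sum_n [(n+2)(n+1) a_{n+2} + 6 a_n] x^n = 0.
Setting each coefficient to zero gives the recurrence:
  (n+2)(n+1) a_{n+2} + 6 a_n = 0,
  a_{n+2} = -6 / ((n+1)(n+2)) a_n.

Check with a_0 = 1, a_1 = -2 (apply the recurrence for n = 0, 1, 2, 3): a_0 = 1, a_1 = -2, a_2 = -3, a_3 = 2, a_4 = 3/2, a_5 = -3/5.

a_{n+2} = -6/((n+1)(n+2)) * a_n; check: a_0 = 1, a_1 = -2, a_2 = -3, a_3 = 2, a_4 = 3/2, a_5 = -3/5


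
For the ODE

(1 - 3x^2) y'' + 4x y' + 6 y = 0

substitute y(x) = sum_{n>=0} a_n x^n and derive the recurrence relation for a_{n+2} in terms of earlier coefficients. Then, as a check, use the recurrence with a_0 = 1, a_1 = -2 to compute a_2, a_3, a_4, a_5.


Substitute y = sum_n a_n x^n.
(1 - 3 x^2) y'' contributes (n+2)(n+1) a_{n+2} - 3 n(n-1) a_n at x^n.
4 x y'(x) contributes 4 n a_n at x^n.
6 y(x) contributes 6 a_n at x^n.
Matching x^n: (n+2)(n+1) a_{n+2} + (-3 n(n-1) + 4 n + 6) a_n = 0.
Thus a_{n+2} = (3 n(n-1) - 4 n - 6) / ((n+1)(n+2)) * a_n.

Check with a_0 = 1, a_1 = -2 (apply the recurrence for n = 0, 1, 2, 3): a_0 = 1, a_1 = -2, a_2 = -3, a_3 = 10/3, a_4 = 2, a_5 = 0.

a_(n+2) = (3 n(n-1) - 4 n - 6) / ((n+1)(n+2)) * a_n; check: a_0 = 1, a_1 = -2, a_2 = -3, a_3 = 10/3, a_4 = 2, a_5 = 0


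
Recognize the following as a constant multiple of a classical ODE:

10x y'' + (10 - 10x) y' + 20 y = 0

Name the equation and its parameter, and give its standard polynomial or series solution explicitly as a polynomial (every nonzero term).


All three coefficients share the factor 10; dividing through by 10 gives  x y'' + (1 - x) y' + 2 y = 0.
This matches the Laguerre equation x y'' + (1 - x) y' + n y = 0 with n = 2; the polynomial solution is L_2(x).
With y = sum_k a_k x^k, matching x^k gives (k+1)k a_{k+1} + (k+1) a_{k+1} - k a_k + n a_k = 0, i.e. (k+1)^2 a_{k+1} = (k - n) a_k = (k - 2) a_k. The right side vanishes at k = 2, so the series terminates at degree 2.
Standard normalization L_n(0) = 1 gives a_0 = 1. Work upward with a_{k+1} = (k - 2) a_k / (k+1)^2:
  a_1 = (0 - 2)(1) / 1^2 = -2/1 = -2
  a_2 = (1 - 2)(-2) / 2^2 = 2/4 = 1/2
Hence L_2(x) = x^2/2 - 2 x + 1.

L_2(x); series = x^2/2 - 2 x + 1


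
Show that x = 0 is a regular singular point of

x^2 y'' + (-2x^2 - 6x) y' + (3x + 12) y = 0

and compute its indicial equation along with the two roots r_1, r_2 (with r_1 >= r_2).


Divide by x^2 to reach normal form y'' + P_1(x) y' + P_2(x) y = 0 with P_1(x) = -2 - 6/x and P_2(x) = 3/x + 12/x^2.
x = 0 is a singular point because the y'-coefficient -2 - 6/x has a pole at x = 0 and the y-coefficient 3/x + 12/x^2 has a pole at x = 0.
It is a regular singular point because x P_1(x) = p(x) = -2x - 6 and x^2 P_2(x) = q(x) = 3x + 12 are polynomials, hence analytic at x = 0.
p(0) = -6,  q(0) = 12.
Indicial equation: r(r-1) + p(0) r + q(0) = 0, i.e. r^2 + (p(0) - 1) r + q(0) = 0, i.e. r^2 - 7 r + 12 = 0.
Discriminant: (-7)^2 - 4(12) = 1, so r = (7 ± 1)/2.
Solving: r_1 = 4, r_2 = 3.

indicial: r^2 - 7 r + 12 = 0; roots r_1 = 4, r_2 = 3
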